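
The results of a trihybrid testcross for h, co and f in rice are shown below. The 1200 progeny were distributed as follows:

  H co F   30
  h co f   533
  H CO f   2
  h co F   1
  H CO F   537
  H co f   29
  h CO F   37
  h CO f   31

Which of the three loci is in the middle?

f

The two most frequent reciprocal classes, h co f and H CO F, are the parental types, so the F1 was h co f / H CO F.
The two rarest classes, h co F and H CO f, are the double crossovers. Comparing them with the parentals, only the f allele has switched, so f is the middle locus and the order is h – f – co.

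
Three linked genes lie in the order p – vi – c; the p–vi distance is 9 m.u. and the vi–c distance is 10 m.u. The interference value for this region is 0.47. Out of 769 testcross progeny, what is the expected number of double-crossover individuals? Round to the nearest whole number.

4

Map distances give recombination frequencies of 0.090 and 0.100 for the two intervals.
With interference 0.47 (so coincidence = 0.53), expected double-crossover frequency = 0.090 × 0.100 × 0.53 = 0.00477.
Expected number = 0.00477 × 769 = 3.67 ≈ 4.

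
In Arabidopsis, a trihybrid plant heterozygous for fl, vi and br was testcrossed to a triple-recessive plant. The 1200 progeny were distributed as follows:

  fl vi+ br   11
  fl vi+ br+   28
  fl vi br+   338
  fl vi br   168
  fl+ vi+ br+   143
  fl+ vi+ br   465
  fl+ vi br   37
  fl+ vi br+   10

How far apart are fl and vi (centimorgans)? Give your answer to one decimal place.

7.2 centimorgans

The two most frequent reciprocal classes, fl+ vi+ br and fl vi br+, are the parental types, so the F1 was fl+ vi+ br / fl vi br+.
The two rarest classes, fl vi+ br and fl+ vi br+, are the double crossovers. Comparing them with the parentals, only the fl allele has switched, so fl is the middle locus and the order is vi – fl – br.
Crossovers in the vi–fl interval produce the single-crossover classes fl+ vi br and fl vi+ br+ (37 + 28 = 65) plus the double crossovers (21).
RF(vi–fl) = (65 + 21) / 1200 = 86/1200 = 0.0717 → 7.2 centimorgans.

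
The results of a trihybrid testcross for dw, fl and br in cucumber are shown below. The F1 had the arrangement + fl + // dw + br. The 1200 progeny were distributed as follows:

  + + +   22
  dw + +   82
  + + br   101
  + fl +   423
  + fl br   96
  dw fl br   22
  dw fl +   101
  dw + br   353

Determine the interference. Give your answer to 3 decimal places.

0.033

The two rarest classes, + + + and dw fl br, are the double crossovers. Comparing them with the parentals, only the fl allele has switched, so fl is the middle locus and the order is dw – fl – br.
dw–fl: (202 + 44)/1200 = 0.2050; fl–br: (178 + 44)/1200 = 0.1850.
Expected DCO frequency = 0.2050 × 0.1850 ≈ 0.03793; observed = 44/1200 ≈ 0.03667.
Coefficient of coincidence = 0.03667/0.03793 ≈ 0.967; interference = 1 − 0.967 = 0.033.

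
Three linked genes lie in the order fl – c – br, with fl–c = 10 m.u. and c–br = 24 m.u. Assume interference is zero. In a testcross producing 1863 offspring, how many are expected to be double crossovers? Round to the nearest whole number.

45

Map distances give recombination frequencies of 0.100 and 0.240 for the two intervals.
With no interference, expected double-crossover frequency = 0.100 × 0.240 = 0.02400.
Expected number = 0.02400 × 1863 = 44.71 ≈ 45.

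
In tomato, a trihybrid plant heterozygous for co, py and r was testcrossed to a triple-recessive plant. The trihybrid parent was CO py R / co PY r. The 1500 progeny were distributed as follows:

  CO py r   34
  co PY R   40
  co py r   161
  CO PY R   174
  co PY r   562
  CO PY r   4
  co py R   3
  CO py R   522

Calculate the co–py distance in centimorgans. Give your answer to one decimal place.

The two rarest classes, co py R and CO PY r, are the double crossovers. Comparing them with the parentals, only the co allele has switched, so co is the middle locus and the order is py – co – r.
Crossovers in the py–co interval produce the single-crossover classes CO PY R and co py r (174 + 161 = 335) plus the double crossovers (7).
RF(py–co) = (335 + 7) / 1500 = 342/1500 = 0.2280 → 22.8 centimorgans.

22.8 centimorgans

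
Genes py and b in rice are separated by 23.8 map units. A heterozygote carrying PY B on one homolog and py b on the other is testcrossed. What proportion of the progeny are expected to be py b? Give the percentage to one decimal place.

38.1%

A map distance of 23.8 map units corresponds to a recombination frequency of 0.238.
The F1 is PY B / py b, so py b is a parental gamete class with expected frequency (1 − r)/2 = 0.762/2 = 0.3810.
That is 0.3810 = 38.1% of the progeny.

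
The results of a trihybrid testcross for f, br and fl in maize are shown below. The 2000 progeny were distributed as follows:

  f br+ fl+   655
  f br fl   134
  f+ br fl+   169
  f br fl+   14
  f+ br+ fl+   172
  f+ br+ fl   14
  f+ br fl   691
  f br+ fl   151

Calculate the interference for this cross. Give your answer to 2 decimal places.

The two most frequent reciprocal classes, f br+ fl+ and f+ br fl, are the parental types, so the F1 was f br+ fl+ / f+ br fl.
The two rarest classes, f br fl+ and f+ br+ fl, are the double crossovers. Comparing them with the parentals, only the br allele has switched, so br is the middle locus and the order is f – br – fl.
f–br: (306 + 28)/2000 = 0.1670; br–fl: (320 + 28)/2000 = 0.1740.
Expected DCO frequency = 0.1670 × 0.1740 ≈ 0.02906; observed = 28/2000 ≈ 0.01400.
Coefficient of coincidence = 0.01400/0.02906 ≈ 0.48; interference = 1 − 0.48 = 0.52.

0.52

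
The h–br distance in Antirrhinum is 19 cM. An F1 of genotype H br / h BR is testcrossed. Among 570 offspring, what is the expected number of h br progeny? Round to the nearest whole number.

54

A map distance of 19 cM corresponds to a recombination frequency of 0.190.
The F1 is H br / h BR, so h br is a recombinant gamete class with expected frequency r/2 = 0.190/2 = 0.0950.
Expected number = 0.0950 × 570 = 54.15 ≈ 54.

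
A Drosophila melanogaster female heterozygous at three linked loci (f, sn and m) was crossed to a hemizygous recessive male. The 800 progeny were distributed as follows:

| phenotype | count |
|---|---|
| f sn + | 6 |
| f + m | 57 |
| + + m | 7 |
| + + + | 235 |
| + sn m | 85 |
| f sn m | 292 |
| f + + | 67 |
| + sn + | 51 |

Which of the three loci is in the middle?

m

The two most frequent reciprocal classes, f sn m and + + +, are the parental types, so the F1 was f sn m / + + +.
The two rarest classes, f sn + and + + m, are the double crossovers. Comparing them with the parentals, only the m allele has switched, so m is the middle locus and the order is f – m – sn.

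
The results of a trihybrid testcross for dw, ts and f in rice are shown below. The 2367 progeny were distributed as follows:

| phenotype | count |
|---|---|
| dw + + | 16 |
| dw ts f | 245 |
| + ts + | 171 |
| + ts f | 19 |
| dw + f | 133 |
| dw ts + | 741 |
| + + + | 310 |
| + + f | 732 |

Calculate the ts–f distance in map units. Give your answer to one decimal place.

24.9 map units

The two most frequent reciprocal classes, + + f and dw ts +, are the parental types, so the F1 was + + f / dw ts +.
The two rarest classes, + ts f and dw + +, are the double crossovers. Comparing them with the parentals, only the ts allele has switched, so ts is the middle locus and the order is f – ts – dw.
Crossovers in the f–ts interval produce the single-crossover classes + + + and dw ts f (310 + 245 = 555) plus the double crossovers (35).
RF(f–ts) = (555 + 35) / 2367 = 590/2367 = 0.2493 → 24.9 map units.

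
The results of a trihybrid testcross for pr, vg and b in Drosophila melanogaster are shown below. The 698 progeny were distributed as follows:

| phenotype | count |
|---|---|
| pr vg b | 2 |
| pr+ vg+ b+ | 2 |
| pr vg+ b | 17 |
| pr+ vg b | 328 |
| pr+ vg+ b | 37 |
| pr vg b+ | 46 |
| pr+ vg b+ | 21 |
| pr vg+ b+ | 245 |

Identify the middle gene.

The two most frequent reciprocal classes, pr+ vg b and pr vg+ b+, are the parental types, so the F1 was pr+ vg b / pr vg+ b+.
The two rarest classes, pr vg b and pr+ vg+ b+, are the double crossovers. Comparing them with the parentals, only the pr allele has switched, so pr is the middle locus and the order is vg – pr – b.

pr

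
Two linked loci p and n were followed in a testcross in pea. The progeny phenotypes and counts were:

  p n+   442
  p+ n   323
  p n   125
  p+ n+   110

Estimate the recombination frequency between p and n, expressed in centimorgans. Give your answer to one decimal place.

23.5 centimorgans

The two most frequent classes, p+ n (323) and p n+ (442), are the parental types, so the F1 was p+ n / p n+.
The recombinant classes are p+ n+ and p n: 110 + 125 = 235.
Recombination frequency = 235/1000 = 0.2350 ≈ 23.5%, i.e. 23.5 centimorgans.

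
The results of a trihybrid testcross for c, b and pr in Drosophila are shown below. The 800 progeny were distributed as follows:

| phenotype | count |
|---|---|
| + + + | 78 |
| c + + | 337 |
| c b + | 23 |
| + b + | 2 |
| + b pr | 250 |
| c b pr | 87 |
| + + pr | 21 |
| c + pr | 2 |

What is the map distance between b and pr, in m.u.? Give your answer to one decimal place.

6.0 m.u.

The two most frequent reciprocal classes, + b pr and c + +, are the parental types, so the F1 was + b pr / c + +.
The two rarest classes, + b + and c + pr, are the double crossovers. Comparing them with the parentals, only the pr allele has switched, so pr is the middle locus and the order is c – pr – b.
Crossovers in the pr–b interval produce the single-crossover classes + + pr and c b + (21 + 23 = 44) plus the double crossovers (4).
RF(pr–b) = (44 + 4) / 800 = 48/800 = 0.0600 → 6.0 m.u.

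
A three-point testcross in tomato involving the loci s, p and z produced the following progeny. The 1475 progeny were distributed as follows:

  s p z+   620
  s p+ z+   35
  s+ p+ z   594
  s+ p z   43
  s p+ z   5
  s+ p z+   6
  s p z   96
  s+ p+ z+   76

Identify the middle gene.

s

The two most frequent reciprocal classes, s+ p+ z and s p z+, are the parental types, so the F1 was s+ p+ z / s p z+.
The two rarest classes, s p+ z and s+ p z+, are the double crossovers. Comparing them with the parentals, only the s allele has switched, so s is the middle locus and the order is z – s – p.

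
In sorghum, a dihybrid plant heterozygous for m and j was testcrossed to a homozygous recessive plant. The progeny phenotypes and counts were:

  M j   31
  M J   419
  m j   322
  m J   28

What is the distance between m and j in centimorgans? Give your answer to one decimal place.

The two most frequent classes, M J (419) and m j (322), are the parental types, so the F1 was M J / m j.
The recombinant classes are M j and m J: 31 + 28 = 59.
Recombination frequency = 59/800 = 0.0737 ≈ 7.4%, i.e. 7.4 centimorgans.

7.4 centimorgans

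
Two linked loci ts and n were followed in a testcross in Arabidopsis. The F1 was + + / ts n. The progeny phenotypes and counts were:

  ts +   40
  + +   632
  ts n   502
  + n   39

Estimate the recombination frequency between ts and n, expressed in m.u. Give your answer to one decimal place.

The recombinant classes are + n and ts +: 39 + 40 = 79.
Recombination frequency = 79/1213 = 0.0651 ≈ 6.5%, i.e. 6.5 m.u.

6.5 m.u.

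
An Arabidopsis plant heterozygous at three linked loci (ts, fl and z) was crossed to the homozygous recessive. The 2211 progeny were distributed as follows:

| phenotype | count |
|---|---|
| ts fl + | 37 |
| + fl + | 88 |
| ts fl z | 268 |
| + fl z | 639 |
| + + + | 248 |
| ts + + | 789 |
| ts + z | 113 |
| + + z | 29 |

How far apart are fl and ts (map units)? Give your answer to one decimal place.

The two most frequent reciprocal classes, ts + + and + fl z, are the parental types, so the F1 was ts + + / + fl z.
The two rarest classes, ts fl + and + + z, are the double crossovers. Comparing them with the parentals, only the fl allele has switched, so fl is the middle locus and the order is ts – fl – z.
Crossovers in the ts–fl interval produce the single-crossover classes + + + and ts fl z (248 + 268 = 516) plus the double crossovers (66).
RF(ts–fl) = (516 + 66) / 2211 = 582/2211 = 0.2632 → 26.3 map units.

26.3 map units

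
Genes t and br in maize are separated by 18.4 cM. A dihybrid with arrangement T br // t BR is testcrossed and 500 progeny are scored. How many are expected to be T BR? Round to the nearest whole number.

46

A map distance of 18.4 cM corresponds to a recombination frequency of 0.184.
The F1 is T br / t BR, so T BR is a recombinant gamete class with expected frequency r/2 = 0.184/2 = 0.0920.
Expected number = 0.0920 × 500 = 46.00 ≈ 46.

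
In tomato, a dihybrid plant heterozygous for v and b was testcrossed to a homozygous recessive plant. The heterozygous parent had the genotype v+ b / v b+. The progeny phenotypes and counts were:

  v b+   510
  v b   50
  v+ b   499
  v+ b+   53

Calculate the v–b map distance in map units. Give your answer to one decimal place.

9.3 map units

The recombinant classes are v+ b+ and v b: 53 + 50 = 103.
Recombination frequency = 103/1112 = 0.0926 ≈ 9.3%, i.e. 9.3 map units.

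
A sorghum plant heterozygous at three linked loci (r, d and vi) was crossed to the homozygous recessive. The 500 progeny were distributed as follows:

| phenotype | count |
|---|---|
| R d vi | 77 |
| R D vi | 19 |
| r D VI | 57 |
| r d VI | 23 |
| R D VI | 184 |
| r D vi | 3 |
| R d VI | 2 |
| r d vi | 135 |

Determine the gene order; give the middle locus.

The two most frequent reciprocal classes, R D VI and r d vi, are the parental types, so the F1 was R D VI / r d vi.
The two rarest classes, R d VI and r D vi, are the double crossovers. Comparing them with the parentals, only the d allele has switched, so d is the middle locus and the order is r – d – vi.

d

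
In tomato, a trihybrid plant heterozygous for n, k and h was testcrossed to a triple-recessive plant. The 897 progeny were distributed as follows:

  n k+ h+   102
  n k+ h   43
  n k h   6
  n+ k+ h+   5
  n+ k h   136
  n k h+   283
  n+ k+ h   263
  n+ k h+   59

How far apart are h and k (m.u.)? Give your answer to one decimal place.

27.8 m.u.

The two most frequent reciprocal classes, n+ k+ h and n k h+, are the parental types, so the F1 was n+ k+ h / n k h+.
The two rarest classes, n+ k+ h+ and n k h, are the double crossovers. Comparing them with the parentals, only the h allele has switched, so h is the middle locus and the order is n – h – k.
Crossovers in the h–k interval produce the single-crossover classes n+ k h and n k+ h+ (136 + 102 = 238) plus the double crossovers (11).
RF(h–k) = (238 + 11) / 897 = 249/897 = 0.2776 → 27.8 m.u.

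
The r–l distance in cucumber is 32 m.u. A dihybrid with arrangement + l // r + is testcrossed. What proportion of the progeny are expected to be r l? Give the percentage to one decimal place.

A map distance of 32 m.u. corresponds to a recombination frequency of 0.320.
The F1 is + l / r +, so r l is a recombinant gamete class with expected frequency r/2 = 0.320/2 = 0.1600.
That is 0.1600 = 16.0% of the progeny.

16.0%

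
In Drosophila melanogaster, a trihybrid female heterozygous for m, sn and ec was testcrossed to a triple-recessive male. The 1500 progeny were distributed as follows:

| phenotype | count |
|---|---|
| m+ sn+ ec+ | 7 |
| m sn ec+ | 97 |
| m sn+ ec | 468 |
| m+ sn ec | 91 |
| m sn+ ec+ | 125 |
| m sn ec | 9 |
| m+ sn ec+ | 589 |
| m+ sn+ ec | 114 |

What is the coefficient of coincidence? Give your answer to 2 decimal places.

The two most frequent reciprocal classes, m+ sn ec+ and m sn+ ec, are the parental types, so the F1 was m+ sn ec+ / m sn+ ec.
The two rarest classes, m+ sn+ ec+ and m sn ec, are the double crossovers. Comparing them with the parentals, only the sn allele has switched, so sn is the middle locus and the order is ec – sn – m.
ec–sn: (216 + 16)/1500 = 0.1547; sn–m: (211 + 16)/1500 = 0.1513.
Expected DCO frequency = 0.1547 × 0.1513 ≈ 0.02341; observed = 16/1500 ≈ 0.01067.
Coefficient of coincidence = 0.01067/0.02341 ≈ 0.46.

0.46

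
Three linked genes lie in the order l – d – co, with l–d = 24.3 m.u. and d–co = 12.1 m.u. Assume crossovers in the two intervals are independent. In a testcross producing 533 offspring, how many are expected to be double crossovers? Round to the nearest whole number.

16

Map distances give recombination frequencies of 0.243 and 0.121 for the two intervals.
With no interference, expected double-crossover frequency = 0.243 × 0.121 = 0.02940.
Expected number = 0.02940 × 533 = 15.67 ≈ 16.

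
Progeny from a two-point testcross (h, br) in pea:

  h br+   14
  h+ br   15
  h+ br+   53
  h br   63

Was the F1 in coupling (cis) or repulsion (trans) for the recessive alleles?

The two most frequent classes are h+ br+ (53) and h br (63); these are the parental (non-recombinant) types.
So the F1 carried h+ br+ on one chromosome and h br on the other — the recessive alleles are on the same chromosome (cis / coupling).

cis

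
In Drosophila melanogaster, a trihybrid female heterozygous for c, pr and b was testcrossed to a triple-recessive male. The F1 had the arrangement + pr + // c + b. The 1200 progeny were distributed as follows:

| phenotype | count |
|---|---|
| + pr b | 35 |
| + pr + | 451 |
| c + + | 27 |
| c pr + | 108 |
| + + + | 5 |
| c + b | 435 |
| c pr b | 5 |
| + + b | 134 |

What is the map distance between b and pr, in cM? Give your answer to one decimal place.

The two rarest classes, + + + and c pr b, are the double crossovers. Comparing them with the parentals, only the pr allele has switched, so pr is the middle locus and the order is b – pr – c.
Crossovers in the b–pr interval produce the single-crossover classes + pr b and c + + (35 + 27 = 62) plus the double crossovers (10).
RF(b–pr) = (62 + 10) / 1200 = 72/1200 = 0.0600 → 6.0 cM.

6.0 cM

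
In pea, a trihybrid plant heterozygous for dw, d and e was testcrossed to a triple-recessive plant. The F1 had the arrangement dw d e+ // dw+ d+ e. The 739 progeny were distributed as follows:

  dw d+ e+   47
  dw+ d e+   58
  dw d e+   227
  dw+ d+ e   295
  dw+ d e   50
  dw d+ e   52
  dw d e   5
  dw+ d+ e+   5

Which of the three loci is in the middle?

The two rarest classes, dw d e and dw+ d+ e+, are the double crossovers. Comparing them with the parentals, only the e allele has switched, so e is the middle locus and the order is dw – e – d.

e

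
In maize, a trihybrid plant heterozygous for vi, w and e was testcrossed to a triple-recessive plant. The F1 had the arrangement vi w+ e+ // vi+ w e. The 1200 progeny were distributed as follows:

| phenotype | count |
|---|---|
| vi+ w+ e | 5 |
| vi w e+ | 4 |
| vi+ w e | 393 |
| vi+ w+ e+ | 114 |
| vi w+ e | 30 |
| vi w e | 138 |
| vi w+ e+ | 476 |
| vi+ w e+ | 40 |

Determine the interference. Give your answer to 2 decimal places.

The two rarest classes, vi w e+ and vi+ w+ e, are the double crossovers. Comparing them with the parentals, only the w allele has switched, so w is the middle locus and the order is e – w – vi.
e–w: (70 + 9)/1200 = 0.0658; w–vi: (252 + 9)/1200 = 0.2175.
Expected DCO frequency = 0.0658 × 0.2175 ≈ 0.01431; observed = 9/1200 ≈ 0.00750.
Coefficient of coincidence = 0.00750/0.01431 ≈ 0.52; interference = 1 − 0.52 = 0.48.

0.48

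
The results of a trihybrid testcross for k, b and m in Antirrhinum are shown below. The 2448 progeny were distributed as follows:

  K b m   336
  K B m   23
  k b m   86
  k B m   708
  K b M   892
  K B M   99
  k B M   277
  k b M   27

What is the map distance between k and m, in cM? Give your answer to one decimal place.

27.1 cM

The two most frequent reciprocal classes, k B m and K b M, are the parental types, so the F1 was k B m / K b M.
The two rarest classes, K B m and k b M, are the double crossovers. Comparing them with the parentals, only the k allele has switched, so k is the middle locus and the order is b – k – m.
Crossovers in the k–m interval produce the single-crossover classes k B M and K b m (277 + 336 = 613) plus the double crossovers (50).
RF(k–m) = (613 + 50) / 2448 = 663/2448 = 0.2708 → 27.1 cM.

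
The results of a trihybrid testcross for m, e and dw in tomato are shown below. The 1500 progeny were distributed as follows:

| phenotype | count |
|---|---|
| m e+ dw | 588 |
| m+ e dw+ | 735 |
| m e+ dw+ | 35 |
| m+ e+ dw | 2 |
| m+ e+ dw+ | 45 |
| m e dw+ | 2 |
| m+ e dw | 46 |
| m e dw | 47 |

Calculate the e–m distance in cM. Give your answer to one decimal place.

6.4 cM

The two most frequent reciprocal classes, m+ e dw+ and m e+ dw, are the parental types, so the F1 was m+ e dw+ / m e+ dw.
The two rarest classes, m e dw+ and m+ e+ dw, are the double crossovers. Comparing them with the parentals, only the m allele has switched, so m is the middle locus and the order is dw – m – e.
Crossovers in the m–e interval produce the single-crossover classes m+ e+ dw+ and m e dw (45 + 47 = 92) plus the double crossovers (4).
RF(m–e) = (92 + 4) / 1500 = 96/1500 = 0.0640 → 6.4 cM.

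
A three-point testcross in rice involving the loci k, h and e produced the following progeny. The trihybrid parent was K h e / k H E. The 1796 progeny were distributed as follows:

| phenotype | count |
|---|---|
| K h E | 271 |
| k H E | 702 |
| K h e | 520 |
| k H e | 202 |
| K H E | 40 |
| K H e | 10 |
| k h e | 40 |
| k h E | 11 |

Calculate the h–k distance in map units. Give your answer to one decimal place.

5.6 map units

The two rarest classes, K H e and k h E, are the double crossovers. Comparing them with the parentals, only the h allele has switched, so h is the middle locus and the order is k – h – e.
Crossovers in the k–h interval produce the single-crossover classes k h e and K H E (40 + 40 = 80) plus the double crossovers (21).
RF(k–h) = (80 + 21) / 1796 = 101/1796 = 0.0562 → 5.6 map units.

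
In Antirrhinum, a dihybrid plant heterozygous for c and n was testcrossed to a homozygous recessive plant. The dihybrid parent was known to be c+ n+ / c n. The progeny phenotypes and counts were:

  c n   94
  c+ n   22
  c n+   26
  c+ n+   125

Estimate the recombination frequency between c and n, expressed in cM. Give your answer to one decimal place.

18.0 cM

The recombinant classes are c+ n and c n+: 22 + 26 = 48.
Recombination frequency = 48/267 = 0.1798 ≈ 18.0%, i.e. 18.0 cM.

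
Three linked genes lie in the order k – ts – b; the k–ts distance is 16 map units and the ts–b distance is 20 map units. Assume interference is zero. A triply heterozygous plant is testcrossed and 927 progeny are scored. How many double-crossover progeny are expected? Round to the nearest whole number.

Map distances give recombination frequencies of 0.160 and 0.200 for the two intervals.
With no interference, expected double-crossover frequency = 0.160 × 0.200 = 0.03200.
Expected number = 0.03200 × 927 = 29.66 ≈ 30.

30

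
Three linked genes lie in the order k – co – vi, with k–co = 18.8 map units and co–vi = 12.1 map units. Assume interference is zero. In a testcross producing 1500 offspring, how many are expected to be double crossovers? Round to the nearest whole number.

34

Map distances give recombination frequencies of 0.188 and 0.121 for the two intervals.
With no interference, expected double-crossover frequency = 0.188 × 0.121 = 0.02275.
Expected number = 0.02275 × 1500 = 34.12 ≈ 34.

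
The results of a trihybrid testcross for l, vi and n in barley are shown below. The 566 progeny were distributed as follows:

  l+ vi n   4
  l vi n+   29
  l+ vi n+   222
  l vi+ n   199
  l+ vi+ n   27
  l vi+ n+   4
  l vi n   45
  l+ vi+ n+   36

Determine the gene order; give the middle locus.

n

The two most frequent reciprocal classes, l vi+ n and l+ vi n+, are the parental types, so the F1 was l vi+ n / l+ vi n+.
The two rarest classes, l vi+ n+ and l+ vi n, are the double crossovers. Comparing them with the parentals, only the n allele has switched, so n is the middle locus and the order is vi – n – l.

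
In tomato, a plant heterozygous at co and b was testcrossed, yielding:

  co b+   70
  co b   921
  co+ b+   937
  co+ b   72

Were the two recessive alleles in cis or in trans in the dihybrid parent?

The two most frequent classes are co+ b+ (937) and co b (921); these are the parental (non-recombinant) types.
So the F1 carried co+ b+ on one chromosome and co b on the other — the recessive alleles are on the same chromosome (cis / coupling).

cis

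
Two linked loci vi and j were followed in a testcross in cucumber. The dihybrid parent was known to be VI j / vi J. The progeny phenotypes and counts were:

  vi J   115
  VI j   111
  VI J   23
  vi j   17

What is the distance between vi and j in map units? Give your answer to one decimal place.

The recombinant classes are VI J and vi j: 23 + 17 = 40.
Recombination frequency = 40/266 = 0.1504 ≈ 15.0%, i.e. 15.0 map units.

15.0 map units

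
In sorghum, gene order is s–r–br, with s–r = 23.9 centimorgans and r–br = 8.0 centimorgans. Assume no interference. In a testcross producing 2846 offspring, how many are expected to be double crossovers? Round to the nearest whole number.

54

Map distances give recombination frequencies of 0.239 and 0.080 for the two intervals.
With no interference, expected double-crossover frequency = 0.239 × 0.080 = 0.01912.
Expected number = 0.01912 × 2846 = 54.42 ≈ 54.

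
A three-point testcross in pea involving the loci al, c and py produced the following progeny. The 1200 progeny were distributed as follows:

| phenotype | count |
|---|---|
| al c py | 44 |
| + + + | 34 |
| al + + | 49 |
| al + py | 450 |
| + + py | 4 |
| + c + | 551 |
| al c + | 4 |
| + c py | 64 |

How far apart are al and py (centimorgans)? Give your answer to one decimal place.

10.1 centimorgans

The two most frequent reciprocal classes, al + py and + c +, are the parental types, so the F1 was al + py / + c +.
The two rarest classes, + + py and al c +, are the double crossovers. Comparing them with the parentals, only the al allele has switched, so al is the middle locus and the order is c – al – py.
Crossovers in the al–py interval produce the single-crossover classes al + + and + c py (49 + 64 = 113) plus the double crossovers (8).
RF(al–py) = (113 + 8) / 1200 = 121/1200 = 0.1008 → 10.1 centimorgans.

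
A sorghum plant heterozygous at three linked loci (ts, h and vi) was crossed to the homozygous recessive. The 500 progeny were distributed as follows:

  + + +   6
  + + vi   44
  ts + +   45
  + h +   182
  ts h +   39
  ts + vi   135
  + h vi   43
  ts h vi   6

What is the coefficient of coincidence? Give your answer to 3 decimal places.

The two most frequent reciprocal classes, ts + vi and + h +, are the parental types, so the F1 was ts + vi / + h +.
The two rarest classes, ts h vi and + + +, are the double crossovers. Comparing them with the parentals, only the h allele has switched, so h is the middle locus and the order is ts – h – vi.
ts–h: (83 + 12)/500 = 0.1900; h–vi: (88 + 12)/500 = 0.2000.
Expected DCO frequency = 0.1900 × 0.2000 ≈ 0.03800; observed = 12/500 ≈ 0.02400.
Coefficient of coincidence = 0.02400/0.03800 ≈ 0.632.

0.632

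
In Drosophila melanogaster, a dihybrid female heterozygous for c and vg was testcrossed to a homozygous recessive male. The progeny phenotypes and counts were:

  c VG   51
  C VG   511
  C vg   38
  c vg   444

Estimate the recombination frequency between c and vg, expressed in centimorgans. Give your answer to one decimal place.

8.5 centimorgans

The two most frequent classes, C VG (511) and c vg (444), are the parental types, so the F1 was C VG / c vg.
The recombinant classes are C vg and c VG: 38 + 51 = 89.
Recombination frequency = 89/1044 = 0.0852 ≈ 8.5%, i.e. 8.5 centimorgans.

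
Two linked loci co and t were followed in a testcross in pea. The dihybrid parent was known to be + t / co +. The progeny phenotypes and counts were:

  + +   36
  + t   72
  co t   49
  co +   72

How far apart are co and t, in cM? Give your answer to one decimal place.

The recombinant classes are + + and co t: 36 + 49 = 85.
Recombination frequency = 85/229 = 0.3712 ≈ 37.1%, i.e. 37.1 cM.

37.1 cM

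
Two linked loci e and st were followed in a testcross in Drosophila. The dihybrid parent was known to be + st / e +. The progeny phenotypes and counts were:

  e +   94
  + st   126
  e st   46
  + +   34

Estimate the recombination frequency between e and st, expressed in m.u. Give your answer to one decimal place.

26.7 m.u.

The recombinant classes are + + and e st: 34 + 46 = 80.
Recombination frequency = 80/300 = 0.2667 ≈ 26.7%, i.e. 26.7 m.u.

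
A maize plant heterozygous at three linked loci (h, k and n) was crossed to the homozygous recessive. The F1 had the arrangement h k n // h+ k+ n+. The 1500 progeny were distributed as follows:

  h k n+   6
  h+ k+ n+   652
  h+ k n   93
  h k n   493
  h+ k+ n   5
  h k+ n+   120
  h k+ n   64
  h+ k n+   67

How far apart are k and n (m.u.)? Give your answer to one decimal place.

The two rarest classes, h k n+ and h+ k+ n, are the double crossovers. Comparing them with the parentals, only the n allele has switched, so n is the middle locus and the order is k – n – h.
Crossovers in the k–n interval produce the single-crossover classes h k+ n and h+ k n+ (64 + 67 = 131) plus the double crossovers (11).
RF(k–n) = (131 + 11) / 1500 = 142/1500 = 0.0947 → 9.5 m.u.

9.5 m.u.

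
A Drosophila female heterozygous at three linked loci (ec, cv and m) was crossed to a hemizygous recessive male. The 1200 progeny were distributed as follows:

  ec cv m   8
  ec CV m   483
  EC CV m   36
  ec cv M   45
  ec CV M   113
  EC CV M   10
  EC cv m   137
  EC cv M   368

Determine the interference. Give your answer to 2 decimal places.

0.19

The two most frequent reciprocal classes, EC cv M and ec CV m, are the parental types, so the F1 was EC cv M / ec CV m.
The two rarest classes, EC CV M and ec cv m, are the double crossovers. Comparing them with the parentals, only the cv allele has switched, so cv is the middle locus and the order is ec – cv – m.
ec–cv: (81 + 18)/1200 = 0.0825; cv–m: (250 + 18)/1200 = 0.2233.
Expected DCO frequency = 0.0825 × 0.2233 ≈ 0.01842; observed = 18/1200 ≈ 0.01500.
Coefficient of coincidence = 0.01500/0.01842 ≈ 0.81; interference = 1 − 0.81 = 0.19.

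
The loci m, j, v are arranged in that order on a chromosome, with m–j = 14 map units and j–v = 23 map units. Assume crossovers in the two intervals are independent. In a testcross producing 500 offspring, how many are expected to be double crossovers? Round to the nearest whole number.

16

Map distances give recombination frequencies of 0.140 and 0.230 for the two intervals.
With no interference, expected double-crossover frequency = 0.140 × 0.230 = 0.03220.
Expected number = 0.03220 × 500 = 16.10 ≈ 16.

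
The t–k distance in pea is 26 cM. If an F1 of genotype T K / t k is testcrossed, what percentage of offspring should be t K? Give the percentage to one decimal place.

13.0%

A map distance of 26 cM corresponds to a recombination frequency of 0.260.
The F1 is T K / t k, so t K is a recombinant gamete class with expected frequency r/2 = 0.260/2 = 0.1300.
That is 0.1300 = 13.0% of the progeny.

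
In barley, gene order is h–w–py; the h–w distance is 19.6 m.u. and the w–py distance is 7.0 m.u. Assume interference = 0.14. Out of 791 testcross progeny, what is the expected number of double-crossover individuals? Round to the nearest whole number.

Map distances give recombination frequencies of 0.196 and 0.070 for the two intervals.
With interference 0.14 (so coincidence = 0.86), expected double-crossover frequency = 0.196 × 0.070 × 0.86 = 0.01180.
Expected number = 0.01180 × 791 = 9.33 ≈ 9.

9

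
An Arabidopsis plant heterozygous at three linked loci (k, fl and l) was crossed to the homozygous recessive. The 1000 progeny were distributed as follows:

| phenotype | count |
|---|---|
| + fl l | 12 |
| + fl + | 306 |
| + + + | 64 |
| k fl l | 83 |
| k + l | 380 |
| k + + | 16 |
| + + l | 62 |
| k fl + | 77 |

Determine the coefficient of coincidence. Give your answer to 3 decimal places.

The two most frequent reciprocal classes, k + l and + fl +, are the parental types, so the F1 was k + l / + fl +.
The two rarest classes, k + + and + fl l, are the double crossovers. Comparing them with the parentals, only the l allele has switched, so l is the middle locus and the order is fl – l – k.
fl–l: (147 + 28)/1000 = 0.1750; l–k: (139 + 28)/1000 = 0.1670.
Expected DCO frequency = 0.1750 × 0.1670 ≈ 0.02923; observed = 28/1000 ≈ 0.02800.
Coefficient of coincidence = 0.02800/0.02923 ≈ 0.958.

0.958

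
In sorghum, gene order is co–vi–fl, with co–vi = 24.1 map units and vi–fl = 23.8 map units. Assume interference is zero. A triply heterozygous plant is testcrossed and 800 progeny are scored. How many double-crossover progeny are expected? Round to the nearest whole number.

Map distances give recombination frequencies of 0.241 and 0.238 for the two intervals.
With no interference, expected double-crossover frequency = 0.241 × 0.238 = 0.05736.
Expected number = 0.05736 × 800 = 45.89 ≈ 46.

46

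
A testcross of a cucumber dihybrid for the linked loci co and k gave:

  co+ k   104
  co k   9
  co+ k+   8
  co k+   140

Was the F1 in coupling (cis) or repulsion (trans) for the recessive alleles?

trans

The two most frequent classes are co+ k (104) and co k+ (140); these are the parental (non-recombinant) types.
So the F1 carried co+ k on one chromosome and co k+ on the other — the recessive alleles are on opposite chromosomes (trans / repulsion).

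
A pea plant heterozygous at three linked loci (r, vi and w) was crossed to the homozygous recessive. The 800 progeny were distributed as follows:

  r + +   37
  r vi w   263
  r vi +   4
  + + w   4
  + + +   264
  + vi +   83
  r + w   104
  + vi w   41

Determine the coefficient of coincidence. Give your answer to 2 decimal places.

0.38

The two most frequent reciprocal classes, + + + and r vi w, are the parental types, so the F1 was + + + / r vi w.
The two rarest classes, + + w and r vi +, are the double crossovers. Comparing them with the parentals, only the w allele has switched, so w is the middle locus and the order is r – w – vi.
r–w: (78 + 8)/800 = 0.1075; w–vi: (187 + 8)/800 = 0.2437.
Expected DCO frequency = 0.1075 × 0.2437 ≈ 0.02620; observed = 8/800 ≈ 0.01000.
Coefficient of coincidence = 0.01000/0.02620 ≈ 0.38.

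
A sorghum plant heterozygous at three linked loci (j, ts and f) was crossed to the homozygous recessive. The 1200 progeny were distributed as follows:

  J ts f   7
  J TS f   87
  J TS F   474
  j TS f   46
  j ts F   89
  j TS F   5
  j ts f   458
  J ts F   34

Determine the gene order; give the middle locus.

j

The two most frequent reciprocal classes, J TS F and j ts f, are the parental types, so the F1 was J TS F / j ts f.
The two rarest classes, j TS F and J ts f, are the double crossovers. Comparing them with the parentals, only the j allele has switched, so j is the middle locus and the order is ts – j – f.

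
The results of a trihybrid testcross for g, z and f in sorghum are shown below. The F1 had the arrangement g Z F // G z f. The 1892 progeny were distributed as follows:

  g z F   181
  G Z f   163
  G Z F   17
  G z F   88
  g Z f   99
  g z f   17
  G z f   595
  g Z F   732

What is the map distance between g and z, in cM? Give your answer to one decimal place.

The two rarest classes, G Z F and g z f, are the double crossovers. Comparing them with the parentals, only the g allele has switched, so g is the middle locus and the order is f – g – z.
Crossovers in the g–z interval produce the single-crossover classes g z F and G Z f (181 + 163 = 344) plus the double crossovers (34).
RF(g–z) = (344 + 34) / 1892 = 378/1892 = 0.1998 → 20.0 cM.

20.0 cM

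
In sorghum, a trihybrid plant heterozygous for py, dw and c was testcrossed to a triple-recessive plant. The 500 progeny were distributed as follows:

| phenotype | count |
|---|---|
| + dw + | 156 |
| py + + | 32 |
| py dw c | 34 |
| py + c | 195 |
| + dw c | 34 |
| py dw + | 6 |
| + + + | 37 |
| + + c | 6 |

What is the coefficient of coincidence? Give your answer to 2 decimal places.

The two most frequent reciprocal classes, + dw + and py + c, are the parental types, so the F1 was + dw + / py + c.
The two rarest classes, py dw + and + + c, are the double crossovers. Comparing them with the parentals, only the py allele has switched, so py is the middle locus and the order is dw – py – c.
dw–py: (71 + 12)/500 = 0.1660; py–c: (66 + 12)/500 = 0.1560.
Expected DCO frequency = 0.1660 × 0.1560 ≈ 0.02590; observed = 12/500 ≈ 0.02400.
Coefficient of coincidence = 0.02400/0.02590 ≈ 0.93.

0.93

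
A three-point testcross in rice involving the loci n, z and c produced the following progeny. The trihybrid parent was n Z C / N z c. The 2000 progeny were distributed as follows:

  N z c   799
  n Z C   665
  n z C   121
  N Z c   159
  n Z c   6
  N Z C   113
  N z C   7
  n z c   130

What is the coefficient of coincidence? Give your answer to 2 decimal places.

The two rarest classes, n Z c and N z C, are the double crossovers. Comparing them with the parentals, only the c allele has switched, so c is the middle locus and the order is n – c – z.
n–c: (243 + 13)/2000 = 0.1280; c–z: (280 + 13)/2000 = 0.1465.
Expected DCO frequency = 0.1280 × 0.1465 ≈ 0.01875; observed = 13/2000 ≈ 0.00650.
Coefficient of coincidence = 0.00650/0.01875 ≈ 0.35.

0.35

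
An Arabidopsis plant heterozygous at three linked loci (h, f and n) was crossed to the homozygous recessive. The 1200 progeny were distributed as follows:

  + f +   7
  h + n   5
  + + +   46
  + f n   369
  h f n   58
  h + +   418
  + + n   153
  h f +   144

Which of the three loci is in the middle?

n

The two most frequent reciprocal classes, h + + and + f n, are the parental types, so the F1 was h + + / + f n.
The two rarest classes, h + n and + f +, are the double crossovers. Comparing them with the parentals, only the n allele has switched, so n is the middle locus and the order is f – n – h.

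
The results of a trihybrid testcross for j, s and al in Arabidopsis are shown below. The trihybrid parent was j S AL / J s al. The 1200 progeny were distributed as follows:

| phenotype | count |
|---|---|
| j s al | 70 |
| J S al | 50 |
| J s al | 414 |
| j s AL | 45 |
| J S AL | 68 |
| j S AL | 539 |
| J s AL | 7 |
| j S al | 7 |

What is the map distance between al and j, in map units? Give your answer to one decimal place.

12.7 map units

The two rarest classes, j S al and J s AL, are the double crossovers. Comparing them with the parentals, only the al allele has switched, so al is the middle locus and the order is j – al – s.
Crossovers in the j–al interval produce the single-crossover classes J S AL and j s al (68 + 70 = 138) plus the double crossovers (14).
RF(j–al) = (138 + 14) / 1200 = 152/1200 = 0.1267 → 12.7 map units.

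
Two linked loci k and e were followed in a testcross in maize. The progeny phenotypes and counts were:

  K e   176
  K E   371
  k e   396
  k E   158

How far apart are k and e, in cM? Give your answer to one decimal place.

30.3 cM

The two most frequent classes, K E (371) and k e (396), are the parental types, so the F1 was K E / k e.
The recombinant classes are K e and k E: 176 + 158 = 334.
Recombination frequency = 334/1101 = 0.3034 ≈ 30.3%, i.e. 30.3 cM.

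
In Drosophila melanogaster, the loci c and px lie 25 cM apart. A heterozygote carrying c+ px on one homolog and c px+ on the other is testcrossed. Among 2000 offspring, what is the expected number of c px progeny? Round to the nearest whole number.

250

A map distance of 25 cM corresponds to a recombination frequency of 0.250.
The F1 is c+ px / c px+, so c px is a recombinant gamete class with expected frequency r/2 = 0.250/2 = 0.1250.
Expected number = 0.1250 × 2000 = 250.00 ≈ 250.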